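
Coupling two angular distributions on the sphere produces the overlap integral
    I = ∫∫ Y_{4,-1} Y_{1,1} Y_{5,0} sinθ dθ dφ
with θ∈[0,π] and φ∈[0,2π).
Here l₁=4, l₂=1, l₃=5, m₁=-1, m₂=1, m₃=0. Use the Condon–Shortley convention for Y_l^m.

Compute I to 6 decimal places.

Checks pass: Σm=0; 10 even; l₃=5∈[3,5].
(2·4+1)(2·1+1)(2·5+1) = 297
Δ: 0! 8! 2! / 11! → 1/495
sum: t=0:+1/576 = 1/576
3j²(4 1 5; 0 0 0) = Δ·Π!·Σ² = 5/99  (sign -1)
sum: t=0:+1/1440 = 1/1440
3j²(4 1 5; -1 1 0) = Δ·Π!·Σ² = 2/99  (sign -1)
combine: 4πI² = 297·5/99·2/99 = 10/33
take √, sign +1: I = 0.15528807

0.155288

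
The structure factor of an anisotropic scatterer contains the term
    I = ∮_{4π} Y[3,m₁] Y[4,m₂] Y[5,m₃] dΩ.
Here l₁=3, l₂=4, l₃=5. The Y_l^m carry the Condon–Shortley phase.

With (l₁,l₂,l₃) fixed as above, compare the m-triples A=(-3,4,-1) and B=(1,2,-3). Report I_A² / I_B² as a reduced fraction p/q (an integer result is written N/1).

Same 3,4,5: normalisation and zero-m 3j drop out of the ratio.
A: Δ: 2! 4! 6! / 13! → 1/180180; sum: t=2:+1/34560 = 1/34560; 3j²(3 4 5; -3 4 -1) = Δ·Π!·Σ² = 1/429  (sign +1)
B: Δ: 2! 4! 6! / 13! → 1/180180; sum: t=0:+1/5760 t=1:−1/720 t=2:+1/2304 = -1/1280; 3j²(3 4 5; 1 2 -3) = Δ·Π!·Σ² = 27/1430  (sign -1)
I_A²/I_B² = (1/429)/(27/1430) = 10/81

10/81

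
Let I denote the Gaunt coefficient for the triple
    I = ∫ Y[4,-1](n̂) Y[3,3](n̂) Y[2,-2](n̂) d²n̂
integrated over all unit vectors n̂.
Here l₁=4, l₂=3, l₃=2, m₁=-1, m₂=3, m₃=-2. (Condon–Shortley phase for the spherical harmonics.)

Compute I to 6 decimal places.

l₁+l₂+l₃=9 is odd: 3j(l;000)=0 ⇒ I=0

0.000000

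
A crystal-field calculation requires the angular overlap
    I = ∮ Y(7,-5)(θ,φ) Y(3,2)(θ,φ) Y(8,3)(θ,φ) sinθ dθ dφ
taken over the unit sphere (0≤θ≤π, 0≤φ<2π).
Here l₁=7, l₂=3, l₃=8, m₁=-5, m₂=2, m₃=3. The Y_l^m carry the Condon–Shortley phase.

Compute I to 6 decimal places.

0.139051

m-sum 0 ✓  L=18 even ✓  4≤8≤10 ✓
Π(2lᵢ+1) = 15×7×17 = 1785
triangle coeff Δ(7,3,8) = 1/5290740
Σ_t [0,2]: t=0:+1/7257600 t=1:−1/2073600 t=2:+1/7257600 = -1/4838400
(3j)²=252/20995 [(7 3 8; 0 0 0)], sign=-1
Σ_t [1,2]: t=1:−1/958003200 t=2:+1/87091200 = 1/95800320
(3j)²=1000/88179 [(7 3 8; -5 2 3)], sign=-1
⇒ 4πI² = 252000/1037153
I = (+1)√(252000/1037153/(4π)) = 0.13905094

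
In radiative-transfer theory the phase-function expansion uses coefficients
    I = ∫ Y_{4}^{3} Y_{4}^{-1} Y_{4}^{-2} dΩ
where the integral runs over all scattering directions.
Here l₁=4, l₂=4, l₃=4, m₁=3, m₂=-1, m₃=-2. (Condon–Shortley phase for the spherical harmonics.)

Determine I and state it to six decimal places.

-0.063661

Rules hold: Σm=0, L=12 even, 0≤4≤8.
N = 9·9·9 = 729
Δ = 4!·4!·4!/13! = 1/450450
Racah Σ t=0..4: t=0:+1/13824 t=1:−1/216 t=2:+1/64 t=3:−1/216 t=4:+1/13824 = 5/768
⇒ 3j(4 4 4; 0 0 0)² = 18/1001, sgn +1
Racah Σ t=0..1: t=0:+1/864 t=1:−1/576 = -1/1728
⇒ 3j(4 4 4; 3 -1 -2)² = 5/1287, sgn -1
4πI² = N·(3j₀)²·(3jₘ)² = 7290/143143
I = -1·√(0.0509281/4π) = -0.06366105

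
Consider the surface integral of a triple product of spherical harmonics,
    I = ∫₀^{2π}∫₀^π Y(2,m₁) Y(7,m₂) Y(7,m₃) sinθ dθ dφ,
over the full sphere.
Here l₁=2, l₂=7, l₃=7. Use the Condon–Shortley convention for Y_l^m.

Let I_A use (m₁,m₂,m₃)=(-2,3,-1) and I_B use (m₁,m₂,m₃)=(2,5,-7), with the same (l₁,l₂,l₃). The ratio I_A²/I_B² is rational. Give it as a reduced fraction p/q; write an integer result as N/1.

Shared (l₁,l₂,l₃)=(2,7,7): N and (l;000)² cancel in I_A²/I_B².
A: Δ = 2!·2!·12!/17! = 1/185640; Racah Σ t=2..2: t=2:+1/3870720 = 1/3870720; ⇒ 3j(2 7 7; -2 3 -1)² = 135/6188, sgn +1
B: Δ = 2!·2!·12!/17! = 1/185640; Racah Σ t=0..0: t=0:+1/1916006400 = 1/1916006400; ⇒ 3j(2 7 7; 2 5 -7)² = 1/340, sgn +1
I_A²/I_B² = (135/6188)/(1/340) = 675/91

675/91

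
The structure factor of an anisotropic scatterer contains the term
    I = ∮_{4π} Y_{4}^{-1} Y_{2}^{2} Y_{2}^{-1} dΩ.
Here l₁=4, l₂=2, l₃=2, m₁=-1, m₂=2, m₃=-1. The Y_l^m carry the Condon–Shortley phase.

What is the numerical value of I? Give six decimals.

-0.090112

Checks pass: Σm=0; 8 even; l₃=2∈[2,6].
(2·4+1)(2·2+1)(2·2+1) = 225
Δ: 4! 4! 0! / 9! → 1/630
sum: t=2:+1/16 = 1/16
3j²(4 2 2; 0 0 0) = Δ·Π!·Σ² = 2/35  (sign +1)
sum: t=4:+1/144 = 1/144
3j²(4 2 2; -1 2 -1) = Δ·Π!·Σ² = 1/126  (sign -1)
combine: 4πI² = 225·2/35·1/126 = 5/49
take √, sign -1: I = -0.09011188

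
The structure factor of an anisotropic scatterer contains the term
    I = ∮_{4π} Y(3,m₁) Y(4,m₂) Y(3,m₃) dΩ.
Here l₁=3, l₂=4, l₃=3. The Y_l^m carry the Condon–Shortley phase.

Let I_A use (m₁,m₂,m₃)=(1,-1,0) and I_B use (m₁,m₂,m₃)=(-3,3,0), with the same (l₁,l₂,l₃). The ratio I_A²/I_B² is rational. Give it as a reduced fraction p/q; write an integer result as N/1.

l's match ⇒ only the (l;m) 3-j factors differ between A and B.
A: triangle coeff Δ(3,4,3) = 1/34650; Σ_t [0,2]: t=0:+1/288 t=1:−1/24 t=2:+1/48 = -5/288; (3j)²=5/462 [(3 4 3; 1 -1 0)], sign=+1
B: triangle coeff Δ(3,4,3) = 1/34650; Σ_t [4,4]: t=4:+1/288 = 1/288; (3j)²=1/22 [(3 4 3; -3 3 0)], sign=-1
I_A²/I_B² = (5/462)/(1/22) = 5/21

5/21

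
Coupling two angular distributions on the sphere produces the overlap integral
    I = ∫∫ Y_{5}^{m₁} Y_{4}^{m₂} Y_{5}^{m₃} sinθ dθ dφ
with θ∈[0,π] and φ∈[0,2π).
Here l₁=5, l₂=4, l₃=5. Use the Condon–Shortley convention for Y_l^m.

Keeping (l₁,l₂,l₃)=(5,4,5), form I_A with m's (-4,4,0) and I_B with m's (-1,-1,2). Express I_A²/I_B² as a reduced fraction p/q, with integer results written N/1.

36/35

Shared (l₁,l₂,l₃)=(5,4,5): N and (l;000)² cancel in I_A²/I_B².
A: Δ = 4!·6!·4!/15! = 1/3153150; Racah Σ t=4..4: t=4:+1/69120 = 1/69120; ⇒ 3j(5 4 5; -4 4 0)² = 2/143, sgn -1
B: Δ = 4!·6!·4!/15! = 1/3153150; Racah Σ t=0..3: t=0:+1/103680 t=1:−1/2880 t=2:+1/1152 t=3:−1/5184 = 7/20736; ⇒ 3j(5 4 5; -1 -1 2)² = 35/2574, sgn -1
I_A²/I_B² = (2/143)/(35/2574) = 36/35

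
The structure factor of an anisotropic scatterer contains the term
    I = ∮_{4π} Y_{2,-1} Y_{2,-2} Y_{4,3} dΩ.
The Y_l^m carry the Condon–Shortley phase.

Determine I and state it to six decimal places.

Rules hold: Σm=0, L=8 even, 0≤4≤4.
N = 5·5·9 = 225
Δ = 0!·4!·4!/9! = 1/630
Racah Σ t=0..0: t=0:+1/16 = 1/16
⇒ 3j(2 2 4; 0 0 0)² = 2/35, sgn +1
Racah Σ t=0..0: t=0:+1/144 = 1/144
⇒ 3j(2 2 4; -1 -2 3)² = 1/18, sgn -1
4πI² = N·(3j₀)²·(3jₘ)² = 5/7
I = -1·√(0.714286/4π) = -0.23841361

-0.238414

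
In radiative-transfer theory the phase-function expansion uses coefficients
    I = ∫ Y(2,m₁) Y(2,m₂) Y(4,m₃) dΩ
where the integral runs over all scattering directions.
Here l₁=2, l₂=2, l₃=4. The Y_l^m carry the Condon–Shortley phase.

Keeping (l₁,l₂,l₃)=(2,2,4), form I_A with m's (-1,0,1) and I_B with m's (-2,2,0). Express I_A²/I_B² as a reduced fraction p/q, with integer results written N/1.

Same 2,2,4: normalisation and zero-m 3j drop out of the ratio.
A: Δ: 0! 4! 4! / 9! → 1/630; sum: t=0:+1/24 = 1/24; 3j²(2 2 4; -1 0 1) = Δ·Π!·Σ² = 1/21  (sign -1)
B: Δ: 0! 4! 4! / 9! → 1/630; sum: t=0:+1/576 = 1/576; 3j²(2 2 4; -2 2 0) = Δ·Π!·Σ² = 1/630  (sign +1)
I_A²/I_B² = (1/21)/(1/630) = 30/1

30/1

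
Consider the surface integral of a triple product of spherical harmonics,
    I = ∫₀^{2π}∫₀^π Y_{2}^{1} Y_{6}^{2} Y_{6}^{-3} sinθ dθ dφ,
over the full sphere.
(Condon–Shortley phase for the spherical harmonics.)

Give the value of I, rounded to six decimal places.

-0.140463

m-sum 0 ✓  L=14 even ✓  4≤6≤8 ✓
Π(2lᵢ+1) = 5×13×13 = 845
triangle coeff Δ(2,6,6) = 1/90090
Σ_t [0,2]: t=0:+1/69120 t=1:−1/14400 t=2:+1/69120 = -7/172800
(3j)²=14/715 [(2 6 6; 0 0 0)], sign=-1
Σ_t [0,1]: t=0:+1/161280 t=1:−1/60480 = -1/96768
(3j)²=15/1001 [(2 6 6; 1 2 -3)], sign=+1
⇒ 4πI² = 30/121
I = (-1)√(30/121/(4π)) = -0.14046335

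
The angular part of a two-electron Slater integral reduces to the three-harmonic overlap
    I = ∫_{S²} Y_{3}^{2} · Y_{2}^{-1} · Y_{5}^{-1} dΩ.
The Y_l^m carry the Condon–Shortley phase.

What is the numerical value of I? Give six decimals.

-0.117387

m-sum 0 ✓  L=10 even ✓  1≤5≤5 ✓
Π(2lᵢ+1) = 7×5×11 = 385
triangle coeff Δ(3,2,5) = 1/2310
Σ_t [0,0]: t=0:+1/144 = 1/144
(3j)²=10/231 [(3 2 5; 0 0 0)], sign=-1
Σ_t [0,0]: t=0:+1/720 = 1/720
(3j)²=4/385 [(3 2 5; 2 -1 -1)], sign=+1
⇒ 4πI² = 40/231
I = (-1)√(40/231/(4π)) = -0.11738675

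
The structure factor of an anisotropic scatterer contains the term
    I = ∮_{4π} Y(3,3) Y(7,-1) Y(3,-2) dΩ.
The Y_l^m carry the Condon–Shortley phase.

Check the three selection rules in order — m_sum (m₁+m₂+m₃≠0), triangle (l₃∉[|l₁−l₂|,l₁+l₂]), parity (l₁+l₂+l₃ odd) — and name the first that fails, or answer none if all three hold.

Σmᵢ = 0  ✓
l₃∈[|l₁−l₂|,l₁+l₂]=[4,10], have l₃=3  ✗
Σlᵢ = 13 ⇒ odd

triangle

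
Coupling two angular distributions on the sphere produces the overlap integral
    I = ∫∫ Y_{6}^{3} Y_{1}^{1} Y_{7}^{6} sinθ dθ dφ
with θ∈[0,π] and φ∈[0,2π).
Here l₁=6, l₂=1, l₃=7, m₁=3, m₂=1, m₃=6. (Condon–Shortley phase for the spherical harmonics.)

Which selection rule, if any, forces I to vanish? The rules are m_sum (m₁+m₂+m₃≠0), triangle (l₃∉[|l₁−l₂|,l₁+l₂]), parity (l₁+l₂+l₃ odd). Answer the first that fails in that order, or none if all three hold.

m_sum

azimuthal sum: 3 + 1 + 6 = 10  ✗
5 ≤ 7 ≤ 7 (triangle on l)
L = 6 + 1 + 7 = 14 (even)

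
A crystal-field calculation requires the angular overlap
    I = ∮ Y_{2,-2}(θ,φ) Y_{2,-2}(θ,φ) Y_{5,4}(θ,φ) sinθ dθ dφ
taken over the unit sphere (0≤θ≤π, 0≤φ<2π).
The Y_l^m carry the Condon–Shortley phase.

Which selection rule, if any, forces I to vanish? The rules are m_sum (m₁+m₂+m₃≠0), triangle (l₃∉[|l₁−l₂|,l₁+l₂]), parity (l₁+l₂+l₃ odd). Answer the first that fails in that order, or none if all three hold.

azimuthal sum: -2 − 2 + 4 = 0  ✓
0 ≤ 5 ≤ 4 (triangle on l)  ✗
L = 2 + 2 + 5 = 9 (odd)

triangle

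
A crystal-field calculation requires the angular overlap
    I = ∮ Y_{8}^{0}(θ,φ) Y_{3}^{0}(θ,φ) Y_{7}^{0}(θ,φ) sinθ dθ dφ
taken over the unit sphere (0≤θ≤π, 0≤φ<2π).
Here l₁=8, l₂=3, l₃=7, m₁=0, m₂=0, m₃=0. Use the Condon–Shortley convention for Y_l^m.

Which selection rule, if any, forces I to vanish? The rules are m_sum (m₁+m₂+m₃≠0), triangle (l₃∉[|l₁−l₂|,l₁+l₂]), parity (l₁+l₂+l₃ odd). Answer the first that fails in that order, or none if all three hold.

Σmᵢ = 0  ✓
l₃∈[|l₁−l₂|,l₁+l₂]=[5,11], have l₃=7  ✓
Σlᵢ = 18 ⇒ even  ✓

none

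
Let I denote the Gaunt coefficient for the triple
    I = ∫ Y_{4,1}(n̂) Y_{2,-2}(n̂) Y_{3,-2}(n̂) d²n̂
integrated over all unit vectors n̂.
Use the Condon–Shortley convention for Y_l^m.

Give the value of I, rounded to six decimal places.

0.000000

Σmᵢ = -3 ≠ 0, so the φ-integral vanishes; I = 0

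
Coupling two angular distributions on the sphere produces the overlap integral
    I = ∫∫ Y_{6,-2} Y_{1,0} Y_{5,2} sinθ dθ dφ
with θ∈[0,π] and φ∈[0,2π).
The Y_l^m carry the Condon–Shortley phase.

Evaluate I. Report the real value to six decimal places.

0.231133

Checks pass: Σm=0; 12 even; l₃=5∈[5,7].
(2·6+1)(2·1+1)(2·5+1) = 429
Δ: 2! 10! 0! / 13! → 1/858
sum: t=1:−1/14400 = -1/14400
3j²(6 1 5; 0 0 0) = Δ·Π!·Σ² = 6/143  (sign +1)
sum: t=1:−1/30240 = -1/30240
3j²(6 1 5; -2 0 2) = Δ·Π!·Σ² = 16/429  (sign +1)
combine: 4πI² = 429·6/143·16/429 = 96/143
take √, sign +1: I = 0.23113338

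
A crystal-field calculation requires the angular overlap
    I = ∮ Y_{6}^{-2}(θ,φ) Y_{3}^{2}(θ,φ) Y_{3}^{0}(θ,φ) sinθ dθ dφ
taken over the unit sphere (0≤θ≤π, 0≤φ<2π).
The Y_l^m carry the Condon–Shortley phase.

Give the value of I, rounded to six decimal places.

0.177420

Rules hold: Σm=0, L=12 even, 3≤3≤9.
N = 13·7·7 = 637
Δ = 6!·6!·0!/13! = 1/12012
Racah Σ t=3..3: t=3:−1/1296 = -1/1296
⇒ 3j(6 3 3; 0 0 0)² = 100/3003, sgn +1
Racah Σ t=5..5: t=5:−1/4320 = -1/4320
⇒ 3j(6 3 3; -2 2 0)² = 8/429, sgn +1
4πI² = N·(3j₀)²·(3jₘ)² = 5600/14157
I = +1·√(0.395564/4π) = 0.17742036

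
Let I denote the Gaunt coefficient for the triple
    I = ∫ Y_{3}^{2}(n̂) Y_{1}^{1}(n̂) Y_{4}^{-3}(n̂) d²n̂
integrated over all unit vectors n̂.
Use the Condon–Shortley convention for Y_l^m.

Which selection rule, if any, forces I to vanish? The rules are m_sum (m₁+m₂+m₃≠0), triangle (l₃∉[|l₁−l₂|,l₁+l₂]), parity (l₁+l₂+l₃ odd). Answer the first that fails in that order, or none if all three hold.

Σmᵢ = 0  ✓
l₃∈[|l₁−l₂|,l₁+l₂]=[2,4], have l₃=4  ✓
Σlᵢ = 8 ⇒ even  ✓

none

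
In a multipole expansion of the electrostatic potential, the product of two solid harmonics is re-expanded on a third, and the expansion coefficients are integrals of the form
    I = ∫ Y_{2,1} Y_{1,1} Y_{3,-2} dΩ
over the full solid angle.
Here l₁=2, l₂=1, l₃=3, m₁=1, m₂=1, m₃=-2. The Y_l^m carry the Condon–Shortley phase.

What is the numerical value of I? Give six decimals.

Checks pass: Σm=0; 6 even; l₃=3∈[1,3].
(2·2+1)(2·1+1)(2·3+1) = 105
Δ: 0! 4! 2! / 7! → 1/105
sum: t=0:+1/4 = 1/4
3j²(2 1 3; 0 0 0) = Δ·Π!·Σ² = 3/35  (sign -1)
sum: t=0:+1/12 = 1/12
3j²(2 1 3; 1 1 -2) = Δ·Π!·Σ² = 2/21  (sign -1)
combine: 4πI² = 105·3/35·2/21 = 6/7
take √, sign +1: I = 0.26116903

0.261169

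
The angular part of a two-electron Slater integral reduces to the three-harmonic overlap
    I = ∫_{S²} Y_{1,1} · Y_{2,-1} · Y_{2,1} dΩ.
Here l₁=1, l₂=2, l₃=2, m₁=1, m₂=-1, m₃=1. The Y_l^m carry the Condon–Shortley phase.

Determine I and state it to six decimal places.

m-sum = 1 − 1 + 1 = 1 ≠ 0 ⇒ I = 0

0.000000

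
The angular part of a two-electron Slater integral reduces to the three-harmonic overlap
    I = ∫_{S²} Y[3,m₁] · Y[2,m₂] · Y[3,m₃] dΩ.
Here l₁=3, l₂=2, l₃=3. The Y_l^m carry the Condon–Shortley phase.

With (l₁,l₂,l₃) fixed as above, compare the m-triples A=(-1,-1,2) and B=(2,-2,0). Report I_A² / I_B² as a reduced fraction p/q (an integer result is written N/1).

3/4

Shared (l₁,l₂,l₃)=(3,2,3): N and (l;000)² cancel in I_A²/I_B².
A: Δ = 2!·4!·2!/9! = 1/3780; Racah Σ t=0..1: t=0:+1/48 t=1:−1/12 = -1/16; ⇒ 3j(3 2 3; -1 -1 2)² = 1/28, sgn +1
B: Δ = 2!·4!·2!/9! = 1/3780; Racah Σ t=0..0: t=0:+1/24 = 1/24; ⇒ 3j(3 2 3; 2 -2 0)² = 1/21, sgn -1
I_A²/I_B² = (1/28)/(1/21) = 3/4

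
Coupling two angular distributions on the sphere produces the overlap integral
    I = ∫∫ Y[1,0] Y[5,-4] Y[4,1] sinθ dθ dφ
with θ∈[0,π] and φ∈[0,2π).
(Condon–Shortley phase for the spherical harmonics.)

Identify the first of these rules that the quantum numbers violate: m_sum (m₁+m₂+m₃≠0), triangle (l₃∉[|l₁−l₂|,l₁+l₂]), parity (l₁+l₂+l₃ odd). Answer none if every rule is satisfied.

azimuthal sum: 0 − 4 + 1 = -3  ✗
4 ≤ 4 ≤ 6 (triangle on l)
L = 1 + 5 + 4 = 10 (even)

m_sum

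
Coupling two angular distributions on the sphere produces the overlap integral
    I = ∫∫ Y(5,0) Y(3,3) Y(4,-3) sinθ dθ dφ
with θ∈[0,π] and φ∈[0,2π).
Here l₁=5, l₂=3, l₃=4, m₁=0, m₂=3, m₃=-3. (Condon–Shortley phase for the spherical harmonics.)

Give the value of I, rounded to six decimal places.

Rules hold: Σm=0, L=12 even, 2≤4≤8.
N = 11·7·9 = 693
Δ = 4!·6!·2!/13! = 1/180180
Racah Σ t=1..3: t=1:−1/576 t=2:+1/144 t=3:−1/576 = 1/288
⇒ 3j(5 3 4; 0 0 0)² = 20/1001, sgn +1
Racah Σ t=4..4: t=4:+1/5760 = 1/5760
⇒ 3j(5 3 4; 0 3 -3)² = 5/572, sgn -1
4πI² = N·(3j₀)²·(3jₘ)² = 225/1859
I = -1·√(0.121033/4π) = -0.09814013

-0.098140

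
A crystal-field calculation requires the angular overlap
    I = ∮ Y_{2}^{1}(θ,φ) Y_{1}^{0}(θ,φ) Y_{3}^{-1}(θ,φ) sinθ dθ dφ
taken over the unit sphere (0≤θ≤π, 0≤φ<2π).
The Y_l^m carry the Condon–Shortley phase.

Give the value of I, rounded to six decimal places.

m-sum 0 ✓  L=6 even ✓  1≤3≤3 ✓
Π(2lᵢ+1) = 5×3×7 = 105
triangle coeff Δ(2,1,3) = 1/105
Σ_t [0,0]: t=0:+1/4 = 1/4
(3j)²=3/35 [(2 1 3; 0 0 0)], sign=-1
Σ_t [0,0]: t=0:+1/6 = 1/6
(3j)²=8/105 [(2 1 3; 1 0 -1)], sign=+1
⇒ 4πI² = 24/35
I = (-1)√(24/35/(4π)) = -0.23359668

-0.233597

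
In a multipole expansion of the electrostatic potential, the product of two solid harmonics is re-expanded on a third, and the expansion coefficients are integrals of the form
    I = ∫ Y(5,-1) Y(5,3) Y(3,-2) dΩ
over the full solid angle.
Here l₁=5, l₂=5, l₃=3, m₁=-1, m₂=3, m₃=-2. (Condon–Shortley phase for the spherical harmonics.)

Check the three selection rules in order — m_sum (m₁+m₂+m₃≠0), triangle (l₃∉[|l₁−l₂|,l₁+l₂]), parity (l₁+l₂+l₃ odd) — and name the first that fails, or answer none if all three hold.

m₁+m₂+m₃ = -1 + 3 − 2 = 0  ✓
triangle: |5−5|=0 ≤ l₃=3 ≤ 5+5=10  ✓
parity: l₁+l₂+l₃ = 13 is odd  ✗

parity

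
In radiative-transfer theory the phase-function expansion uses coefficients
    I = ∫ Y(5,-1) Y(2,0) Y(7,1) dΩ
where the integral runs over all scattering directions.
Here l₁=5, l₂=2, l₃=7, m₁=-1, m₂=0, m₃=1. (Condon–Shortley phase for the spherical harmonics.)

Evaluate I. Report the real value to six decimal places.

m-sum 0 ✓  L=14 even ✓  3≤7≤7 ✓
Π(2lᵢ+1) = 11×5×15 = 825
triangle coeff Δ(5,2,7) = 1/15015
Σ_t [0,0]: t=0:+1/57600 = 1/57600
(3j)²=21/715 [(5 2 7; 0 0 0)], sign=-1
Σ_t [0,0]: t=0:+1/69120 = 1/69120
(3j)²=4/143 [(5 2 7; -1 0 1)], sign=+1
⇒ 4πI² = 1260/1859
I = (-1)√(1260/1859/(4π)) = -0.23224194

-0.232242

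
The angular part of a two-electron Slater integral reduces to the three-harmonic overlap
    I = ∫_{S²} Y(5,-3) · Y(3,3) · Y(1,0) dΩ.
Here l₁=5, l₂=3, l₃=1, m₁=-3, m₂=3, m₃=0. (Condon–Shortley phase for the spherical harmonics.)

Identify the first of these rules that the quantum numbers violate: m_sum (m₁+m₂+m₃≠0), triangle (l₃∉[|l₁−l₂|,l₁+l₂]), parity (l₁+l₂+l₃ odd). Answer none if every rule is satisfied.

Σmᵢ = 0  ✓
l₃∈[|l₁−l₂|,l₁+l₂]=[2,8], have l₃=1  ✗
Σlᵢ = 9 ⇒ odd

triangle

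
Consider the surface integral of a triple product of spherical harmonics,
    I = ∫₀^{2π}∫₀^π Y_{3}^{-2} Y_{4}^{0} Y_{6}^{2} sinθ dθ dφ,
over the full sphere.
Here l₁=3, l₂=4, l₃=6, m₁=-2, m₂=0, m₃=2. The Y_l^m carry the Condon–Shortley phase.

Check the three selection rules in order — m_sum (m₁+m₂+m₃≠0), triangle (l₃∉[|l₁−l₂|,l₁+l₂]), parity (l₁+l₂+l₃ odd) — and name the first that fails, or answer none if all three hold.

azimuthal sum: -2 + 0 + 2 = 0  ✓
1 ≤ 6 ≤ 7 (triangle on l)  ✓
L = 3 + 4 + 6 = 13 (odd)  ✗

parity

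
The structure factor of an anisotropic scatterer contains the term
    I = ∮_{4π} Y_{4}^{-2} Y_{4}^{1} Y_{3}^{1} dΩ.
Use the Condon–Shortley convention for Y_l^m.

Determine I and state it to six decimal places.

Σlᵢ=11 odd — θ-integrand is odd under cosθ→−cosθ; I=0

0.000000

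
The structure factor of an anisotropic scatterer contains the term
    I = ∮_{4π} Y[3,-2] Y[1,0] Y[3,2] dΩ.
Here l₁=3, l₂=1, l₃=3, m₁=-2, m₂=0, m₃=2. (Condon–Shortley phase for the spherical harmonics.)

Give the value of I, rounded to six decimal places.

L=7 odd ⇒ parity kills the (l;000) factor ⇒ I = 0

0.000000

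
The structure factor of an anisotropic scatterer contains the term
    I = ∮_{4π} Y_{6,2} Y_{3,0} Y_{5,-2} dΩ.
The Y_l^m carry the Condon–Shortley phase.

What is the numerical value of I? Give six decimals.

m-sum 0 ✓  L=14 even ✓  3≤5≤9 ✓
Π(2lᵢ+1) = 13×7×11 = 1001
triangle coeff Δ(6,3,5) = 1/675675
Σ_t [1,3]: t=1:−1/8640 t=2:+1/2304 t=3:−1/8640 = 7/34560
(3j)²=7/429 [(6 3 5; 0 0 0)], sign=-1
Σ_t [1,3]: t=1:−1/8640 t=2:+1/5760 t=3:−1/60480 = 1/24192
(3j)²=8/3003 [(6 3 5; 2 0 -2)], sign=-1
⇒ 4πI² = 56/1287
I = (+1)√(56/1287/(4π)) = 0.05884368

0.058844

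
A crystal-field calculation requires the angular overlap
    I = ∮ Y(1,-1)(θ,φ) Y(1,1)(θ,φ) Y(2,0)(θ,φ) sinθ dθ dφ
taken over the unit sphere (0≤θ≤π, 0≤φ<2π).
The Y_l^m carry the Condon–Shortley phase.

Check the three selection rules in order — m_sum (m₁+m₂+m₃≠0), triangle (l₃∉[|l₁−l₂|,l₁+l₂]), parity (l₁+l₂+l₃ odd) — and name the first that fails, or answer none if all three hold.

m₁+m₂+m₃ = -1 + 1 + 0 = 0  ✓
triangle: |1−1|=0 ≤ l₃=2 ≤ 1+1=2  ✓
parity: l₁+l₂+l₃ = 4 is even  ✓

none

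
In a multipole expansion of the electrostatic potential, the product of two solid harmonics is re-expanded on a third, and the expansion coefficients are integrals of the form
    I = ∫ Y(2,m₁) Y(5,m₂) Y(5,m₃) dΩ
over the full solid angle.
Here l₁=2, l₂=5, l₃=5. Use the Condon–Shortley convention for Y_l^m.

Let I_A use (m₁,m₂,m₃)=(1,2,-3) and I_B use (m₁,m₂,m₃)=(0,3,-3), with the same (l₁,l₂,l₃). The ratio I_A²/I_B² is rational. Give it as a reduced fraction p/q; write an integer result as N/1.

100/1

Same 2,5,5: normalisation and zero-m 3j drop out of the ratio.
A: Δ: 2! 2! 8! / 13! → 1/38610; sum: t=0:+1/10080 t=1:−1/2880 = -1/4032; 3j²(2 5 5; 1 2 -3) = Δ·Π!·Σ² = 10/429  (sign -1)
B: Δ: 2! 2! 8! / 13! → 1/38610; sum: t=0:+1/161280 t=1:−1/5040 t=2:+1/5760 = -1/53760; 3j²(2 5 5; 0 3 -3) = Δ·Π!·Σ² = 1/4290  (sign -1)
I_A²/I_B² = (10/429)/(1/4290) = 100/1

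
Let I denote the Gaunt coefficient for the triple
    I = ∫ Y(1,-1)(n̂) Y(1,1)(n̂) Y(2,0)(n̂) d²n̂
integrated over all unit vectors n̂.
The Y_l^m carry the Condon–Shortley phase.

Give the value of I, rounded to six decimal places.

0.126157

Rules hold: Σm=0, L=4 even, 0≤2≤2.
N = 3·3·5 = 45
Δ = 0!·2!·2!/5! = 1/30
Racah Σ t=0..0: t=0:+1/1 = 1/1
⇒ 3j(1 1 2; 0 0 0)² = 2/15, sgn +1
Racah Σ t=0..0: t=0:+1/4 = 1/4
⇒ 3j(1 1 2; -1 1 0)² = 1/30, sgn +1
4πI² = N·(3j₀)²·(3jₘ)² = 1/5
I = +1·√(0.2/4π) = 0.12615663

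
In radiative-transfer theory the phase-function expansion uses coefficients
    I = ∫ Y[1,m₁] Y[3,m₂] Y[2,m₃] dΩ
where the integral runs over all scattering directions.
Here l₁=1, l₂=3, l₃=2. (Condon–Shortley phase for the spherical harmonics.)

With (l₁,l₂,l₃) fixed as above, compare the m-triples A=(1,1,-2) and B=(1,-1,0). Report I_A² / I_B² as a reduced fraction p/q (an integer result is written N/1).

1/6

l's match ⇒ only the (l;m) 3-j factors differ between A and B.
A: triangle coeff Δ(1,3,2) = 1/105; Σ_t [0,0]: t=0:+1/48 = 1/48; (3j)²=1/105 [(1 3 2; 1 1 -2)], sign=+1
B: triangle coeff Δ(1,3,2) = 1/105; Σ_t [0,0]: t=0:+1/8 = 1/8; (3j)²=2/35 [(1 3 2; 1 -1 0)], sign=+1
I_A²/I_B² = (1/105)/(2/35) = 1/6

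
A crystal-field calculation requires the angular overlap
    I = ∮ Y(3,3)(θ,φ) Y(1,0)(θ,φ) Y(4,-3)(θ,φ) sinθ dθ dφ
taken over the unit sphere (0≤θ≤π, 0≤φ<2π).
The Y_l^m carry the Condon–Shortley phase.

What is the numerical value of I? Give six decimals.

m-sum 0 ✓  L=8 even ✓  2≤4≤4 ✓
Π(2lᵢ+1) = 7×3×9 = 189
triangle coeff Δ(3,1,4) = 1/252
Σ_t [0,0]: t=0:+1/36 = 1/36
(3j)²=4/63 [(3 1 4; 0 0 0)], sign=+1
Σ_t [0,0]: t=0:+1/720 = 1/720
(3j)²=1/36 [(3 1 4; 3 0 -3)], sign=-1
⇒ 4πI² = 1/3
I = (-1)√(1/3/(4π)) = -0.16286750

-0.162868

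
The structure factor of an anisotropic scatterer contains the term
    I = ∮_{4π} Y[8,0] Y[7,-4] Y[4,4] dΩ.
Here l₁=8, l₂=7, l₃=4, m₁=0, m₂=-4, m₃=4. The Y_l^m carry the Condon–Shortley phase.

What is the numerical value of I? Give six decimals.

0.000000

Σlᵢ=19 odd — θ-integrand is odd under cosθ→−cosθ; I=0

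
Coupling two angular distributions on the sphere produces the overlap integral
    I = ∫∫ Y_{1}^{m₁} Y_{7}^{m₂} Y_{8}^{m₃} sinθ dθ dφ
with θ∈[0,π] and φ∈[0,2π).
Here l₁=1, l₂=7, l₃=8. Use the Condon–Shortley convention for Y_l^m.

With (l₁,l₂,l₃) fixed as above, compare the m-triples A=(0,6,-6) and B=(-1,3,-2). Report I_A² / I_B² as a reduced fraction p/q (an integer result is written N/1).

Same 1,7,8: normalisation and zero-m 3j drop out of the ratio.
A: Δ: 0! 2! 14! / 17! → 1/2040; sum: t=0:+1/6227020800 = 1/6227020800; 3j²(1 7 8; 0 6 -6) = Δ·Π!·Σ² = 7/510  (sign +1)
B: Δ: 0! 2! 14! / 17! → 1/2040; sum: t=0:+1/174182400 = 1/174182400; 3j²(1 7 8; -1 3 -2) = Δ·Π!·Σ² = 1/136  (sign +1)
I_A²/I_B² = (7/510)/(1/136) = 28/15

28/15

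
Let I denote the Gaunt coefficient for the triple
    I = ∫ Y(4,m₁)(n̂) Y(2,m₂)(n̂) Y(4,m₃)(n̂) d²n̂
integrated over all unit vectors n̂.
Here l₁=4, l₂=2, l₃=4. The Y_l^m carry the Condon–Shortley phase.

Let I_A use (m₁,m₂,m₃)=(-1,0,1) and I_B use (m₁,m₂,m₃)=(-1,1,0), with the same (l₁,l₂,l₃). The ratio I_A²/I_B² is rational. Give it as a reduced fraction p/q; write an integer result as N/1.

Shared (l₁,l₂,l₃)=(4,2,4): N and (l;000)² cancel in I_A²/I_B².
A: Δ = 2!·6!·2!/11! = 1/13860; Racah Σ t=0..2: t=0:+1/480 t=1:−1/48 t=2:+1/144 = -17/1440; ⇒ 3j(4 2 4; -1 0 1)² = 289/13860, sgn +1
B: Δ = 2!·6!·2!/11! = 1/13860; Racah Σ t=1..2: t=1:−1/96 t=2:+1/72 = 1/288; ⇒ 3j(4 2 4; -1 1 0)² = 1/462, sgn +1
I_A²/I_B² = (289/13860)/(1/462) = 289/30

289/30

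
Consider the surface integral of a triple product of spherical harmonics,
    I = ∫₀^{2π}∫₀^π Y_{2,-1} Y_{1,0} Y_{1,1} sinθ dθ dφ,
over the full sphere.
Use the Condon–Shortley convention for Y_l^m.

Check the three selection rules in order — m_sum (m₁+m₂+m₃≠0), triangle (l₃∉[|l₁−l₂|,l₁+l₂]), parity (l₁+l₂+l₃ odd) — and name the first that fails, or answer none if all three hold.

Σmᵢ = 0  ✓
l₃∈[|l₁−l₂|,l₁+l₂]=[1,3], have l₃=1  ✓
Σlᵢ = 4 ⇒ even  ✓

none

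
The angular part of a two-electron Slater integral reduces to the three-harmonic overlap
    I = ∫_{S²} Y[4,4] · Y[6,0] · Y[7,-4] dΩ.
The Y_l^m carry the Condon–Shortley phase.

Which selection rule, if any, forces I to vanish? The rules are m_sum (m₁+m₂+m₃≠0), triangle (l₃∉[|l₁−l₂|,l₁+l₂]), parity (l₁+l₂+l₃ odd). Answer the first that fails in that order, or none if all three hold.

parity

m₁+m₂+m₃ = 4 + 0 − 4 = 0  ✓
triangle: |4−6|=2 ≤ l₃=7 ≤ 4+6=10  ✓
parity: l₁+l₂+l₃ = 17 is odd  ✗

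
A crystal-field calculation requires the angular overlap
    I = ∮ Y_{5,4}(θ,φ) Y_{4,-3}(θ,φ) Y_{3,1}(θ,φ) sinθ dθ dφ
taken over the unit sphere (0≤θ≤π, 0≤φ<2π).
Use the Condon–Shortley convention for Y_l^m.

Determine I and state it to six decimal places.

4 − 3 + 1 = 2 ≠ 0: azimuthal integral kills it; I = 0

0.000000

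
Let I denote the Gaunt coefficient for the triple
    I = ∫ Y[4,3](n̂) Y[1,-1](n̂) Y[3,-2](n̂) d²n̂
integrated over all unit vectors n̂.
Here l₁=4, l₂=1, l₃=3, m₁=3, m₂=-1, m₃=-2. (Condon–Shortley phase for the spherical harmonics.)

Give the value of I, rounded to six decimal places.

-0.282095

Rules hold: Σm=0, L=8 even, 3≤3≤5.
N = 9·3·7 = 189
Δ = 2!·6!·0!/9! = 1/252
Racah Σ t=1..1: t=1:−1/36 = -1/36
⇒ 3j(4 1 3; 0 0 0)² = 4/63, sgn +1
Racah Σ t=0..0: t=0:+1/240 = 1/240
⇒ 3j(4 1 3; 3 -1 -2)² = 1/12, sgn -1
4πI² = N·(3j₀)²·(3jₘ)² = 1/1
I = -1·√(1/4π) = -0.28209479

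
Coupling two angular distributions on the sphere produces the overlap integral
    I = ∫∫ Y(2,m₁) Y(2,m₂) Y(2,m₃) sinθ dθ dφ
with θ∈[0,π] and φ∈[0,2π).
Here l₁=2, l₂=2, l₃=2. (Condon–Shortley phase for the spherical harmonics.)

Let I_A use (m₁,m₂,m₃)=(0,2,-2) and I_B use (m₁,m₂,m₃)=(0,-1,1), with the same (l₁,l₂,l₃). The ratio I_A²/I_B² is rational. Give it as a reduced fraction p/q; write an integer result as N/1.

4/1

l's match ⇒ only the (l;m) 3-j factors differ between A and B.
A: triangle coeff Δ(2,2,2) = 1/630; Σ_t [2,2]: t=2:+1/8 = 1/8; (3j)²=2/35 [(2 2 2; 0 2 -2)], sign=+1
B: triangle coeff Δ(2,2,2) = 1/630; Σ_t [0,1]: t=0:+1/4 t=1:−1/2 = -1/4; (3j)²=1/70 [(2 2 2; 0 -1 1)], sign=+1
I_A²/I_B² = (2/35)/(1/70) = 4/1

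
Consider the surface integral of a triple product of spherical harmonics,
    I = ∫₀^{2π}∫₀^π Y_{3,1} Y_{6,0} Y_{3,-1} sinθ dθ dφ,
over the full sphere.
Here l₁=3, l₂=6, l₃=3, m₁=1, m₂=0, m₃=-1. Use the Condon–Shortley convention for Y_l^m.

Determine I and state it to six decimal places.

Rules hold: Σm=0, L=12 even, 3≤3≤9.
N = 7·13·7 = 637
Δ = 6!·0!·6!/13! = 1/12012
Racah Σ t=3..3: t=3:−1/1296 = -1/1296
⇒ 3j(3 6 3; 0 0 0)² = 100/3003, sgn +1
Racah Σ t=2..2: t=2:+1/2304 = 1/2304
⇒ 3j(3 6 3; 1 0 -1)² = 75/4004, sgn +1
4πI² = N·(3j₀)²·(3jₘ)² = 625/1573
I = +1·√(0.39733/4π) = 0.17781595

0.177816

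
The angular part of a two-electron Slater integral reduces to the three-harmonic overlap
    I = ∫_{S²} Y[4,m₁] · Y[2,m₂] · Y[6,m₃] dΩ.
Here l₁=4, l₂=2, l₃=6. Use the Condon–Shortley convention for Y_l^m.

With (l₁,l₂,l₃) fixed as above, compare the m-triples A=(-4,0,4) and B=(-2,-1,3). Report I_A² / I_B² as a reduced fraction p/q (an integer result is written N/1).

5/28

Same 4,2,6: normalisation and zero-m 3j drop out of the ratio.
A: Δ: 0! 8! 4! / 13! → 1/6435; sum: t=0:+1/161280 = 1/161280; 3j²(4 2 6; -4 0 4) = Δ·Π!·Σ² = 1/143  (sign +1)
B: Δ: 0! 8! 4! / 13! → 1/6435; sum: t=0:+1/8640 = 1/8640; 3j²(4 2 6; -2 -1 3) = Δ·Π!·Σ² = 28/715  (sign -1)
I_A²/I_B² = (1/143)/(28/715) = 5/28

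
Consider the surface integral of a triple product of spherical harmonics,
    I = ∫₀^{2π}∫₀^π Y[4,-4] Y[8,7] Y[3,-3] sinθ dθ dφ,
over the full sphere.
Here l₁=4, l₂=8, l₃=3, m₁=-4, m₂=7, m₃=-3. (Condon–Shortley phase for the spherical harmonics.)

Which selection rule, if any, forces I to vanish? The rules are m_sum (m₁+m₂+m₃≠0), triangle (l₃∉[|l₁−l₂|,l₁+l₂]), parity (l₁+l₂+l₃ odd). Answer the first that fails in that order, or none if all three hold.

Σmᵢ = 0  ✓
l₃∈[|l₁−l₂|,l₁+l₂]=[4,12], have l₃=3  ✗
Σlᵢ = 15 ⇒ odd

triangle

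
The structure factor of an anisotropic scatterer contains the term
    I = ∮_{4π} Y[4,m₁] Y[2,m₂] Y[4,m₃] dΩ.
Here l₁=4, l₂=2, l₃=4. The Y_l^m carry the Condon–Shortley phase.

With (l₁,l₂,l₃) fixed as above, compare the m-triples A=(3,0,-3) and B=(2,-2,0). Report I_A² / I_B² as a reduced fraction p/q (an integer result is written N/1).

49/540

l's match ⇒ only the (l;m) 3-j factors differ between A and B.
A: triangle coeff Δ(4,2,4) = 1/13860; Σ_t [0,1]: t=0:+1/480 t=1:−1/720 = 1/1440; (3j)²=7/1980 [(4 2 4; 3 0 -3)], sign=-1
B: triangle coeff Δ(4,2,4) = 1/13860; Σ_t [0,0]: t=0:+1/192 = 1/192; (3j)²=3/77 [(4 2 4; 2 -2 0)], sign=+1
I_A²/I_B² = (7/1980)/(3/77) = 49/540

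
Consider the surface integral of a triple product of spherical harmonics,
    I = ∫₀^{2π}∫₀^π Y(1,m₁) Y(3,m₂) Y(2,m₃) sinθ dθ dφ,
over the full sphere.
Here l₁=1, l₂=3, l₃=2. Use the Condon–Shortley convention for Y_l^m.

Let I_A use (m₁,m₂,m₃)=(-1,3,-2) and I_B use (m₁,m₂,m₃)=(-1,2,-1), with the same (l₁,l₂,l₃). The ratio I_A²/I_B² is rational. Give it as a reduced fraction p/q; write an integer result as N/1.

3/2

l's match ⇒ only the (l;m) 3-j factors differ between A and B.
A: triangle coeff Δ(1,3,2) = 1/105; Σ_t [2,2]: t=2:+1/48 = 1/48; (3j)²=1/7 [(1 3 2; -1 3 -2)], sign=+1
B: triangle coeff Δ(1,3,2) = 1/105; Σ_t [2,2]: t=2:+1/12 = 1/12; (3j)²=2/21 [(1 3 2; -1 2 -1)], sign=-1
I_A²/I_B² = (1/7)/(2/21) = 3/2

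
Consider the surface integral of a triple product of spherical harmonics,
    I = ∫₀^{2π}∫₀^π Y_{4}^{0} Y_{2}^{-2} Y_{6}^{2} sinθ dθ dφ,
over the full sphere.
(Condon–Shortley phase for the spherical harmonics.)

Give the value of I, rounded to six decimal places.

0.133065

Checks pass: Σm=0; 12 even; l₃=6∈[2,6].
(2·4+1)(2·2+1)(2·6+1) = 585
Δ: 0! 8! 4! / 13! → 1/6435
sum: t=0:+1/2304 = 1/2304
3j²(4 2 6; 0 0 0) = Δ·Π!·Σ² = 5/143  (sign +1)
sum: t=0:+1/13824 = 1/13824
3j²(4 2 6; 0 -2 2) = Δ·Π!·Σ² = 14/1287  (sign +1)
combine: 4πI² = 585·5/143·14/1287 = 350/1573
take √, sign +1: I = 0.13306527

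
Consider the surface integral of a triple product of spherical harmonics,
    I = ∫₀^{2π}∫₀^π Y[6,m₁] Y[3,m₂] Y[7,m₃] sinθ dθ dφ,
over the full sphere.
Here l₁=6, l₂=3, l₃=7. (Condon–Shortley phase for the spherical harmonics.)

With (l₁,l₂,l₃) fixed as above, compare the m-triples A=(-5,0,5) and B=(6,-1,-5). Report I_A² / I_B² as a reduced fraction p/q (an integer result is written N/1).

Same 6,3,7: normalisation and zero-m 3j drop out of the ratio.
A: Δ: 2! 10! 4! / 17! → 1/2042040; sum: t=1:−1/14515200 t=2:+1/4354560 = 1/6220800; 3j²(6 3 7; -5 0 5) = Δ·Π!·Σ² = 77/4420  (sign +1)
B: Δ: 2! 10! 4! / 17! → 1/2042040; sum: t=0:+1/29030400 = 1/29030400; 3j²(6 3 7; 6 -1 -5) = Δ·Π!·Σ² = 99/7735  (sign +1)
I_A²/I_B² = (77/4420)/(99/7735) = 49/36

49/36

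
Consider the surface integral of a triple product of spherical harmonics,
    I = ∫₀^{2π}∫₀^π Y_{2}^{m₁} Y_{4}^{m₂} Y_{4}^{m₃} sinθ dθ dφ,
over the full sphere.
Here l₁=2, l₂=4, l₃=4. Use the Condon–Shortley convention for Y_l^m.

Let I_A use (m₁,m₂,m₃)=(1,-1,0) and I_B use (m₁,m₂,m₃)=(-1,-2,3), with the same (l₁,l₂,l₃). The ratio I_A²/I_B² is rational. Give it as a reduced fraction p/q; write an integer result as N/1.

Same 2,4,4: normalisation and zero-m 3j drop out of the ratio.
A: Δ: 2! 2! 6! / 11! → 1/13860; sum: t=0:+1/72 t=1:−1/96 = 1/288; 3j²(2 4 4; 1 -1 0) = Δ·Π!·Σ² = 1/462  (sign +1)
B: Δ: 2! 2! 6! / 11! → 1/13860; sum: t=1:−1/240 t=2:+1/1440 = -1/288; 3j²(2 4 4; -1 -2 3) = Δ·Π!·Σ² = 5/132  (sign +1)
I_A²/I_B² = (1/462)/(5/132) = 2/35

2/35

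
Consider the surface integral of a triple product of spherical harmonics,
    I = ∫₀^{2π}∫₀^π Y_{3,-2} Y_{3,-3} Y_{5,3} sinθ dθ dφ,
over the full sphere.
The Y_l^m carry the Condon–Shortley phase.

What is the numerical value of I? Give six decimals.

Σmᵢ = -2 ≠ 0, so the φ-integral vanishes; I = 0

0.000000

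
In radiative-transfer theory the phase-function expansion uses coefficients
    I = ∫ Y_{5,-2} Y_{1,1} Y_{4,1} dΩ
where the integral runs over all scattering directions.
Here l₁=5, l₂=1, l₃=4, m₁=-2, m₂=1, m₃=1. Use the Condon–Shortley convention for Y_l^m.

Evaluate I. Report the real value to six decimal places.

0.225034

Rules hold: Σm=0, L=10 even, 4≤4≤6.
N = 11·3·9 = 297
Δ = 2!·8!·0!/11! = 1/495
Racah Σ t=1..1: t=1:−1/576 = -1/576
⇒ 3j(5 1 4; 0 0 0)² = 5/99, sgn -1
Racah Σ t=2..2: t=2:+1/1440 = 1/1440
⇒ 3j(5 1 4; -2 1 1)² = 7/165, sgn -1
4πI² = N·(3j₀)²·(3jₘ)² = 7/11
I = +1·√(0.636364/4π) = 0.22503380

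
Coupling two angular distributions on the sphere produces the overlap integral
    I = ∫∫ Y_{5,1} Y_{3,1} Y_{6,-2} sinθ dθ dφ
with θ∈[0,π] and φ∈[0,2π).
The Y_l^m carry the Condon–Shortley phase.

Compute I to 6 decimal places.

Checks pass: Σm=0; 14 even; l₃=6∈[2,8].
(2·5+1)(2·3+1)(2·6+1) = 1001
Δ: 2! 8! 4! / 15! → 1/675675
sum: t=0:+1/8640 t=1:−1/2304 t=2:+1/8640 = -7/34560
3j²(5 3 6; 0 0 0) = Δ·Π!·Σ² = 7/429  (sign -1)
sum: t=0:+1/27648 t=1:−1/4320 t=2:+1/11520 = -1/9216
3j²(5 3 6; 1 1 -2) = Δ·Π!·Σ² = 2/143  (sign -1)
combine: 4πI² = 1001·7/429·2/143 = 98/429
take √, sign +1: I = 0.13482780

0.134828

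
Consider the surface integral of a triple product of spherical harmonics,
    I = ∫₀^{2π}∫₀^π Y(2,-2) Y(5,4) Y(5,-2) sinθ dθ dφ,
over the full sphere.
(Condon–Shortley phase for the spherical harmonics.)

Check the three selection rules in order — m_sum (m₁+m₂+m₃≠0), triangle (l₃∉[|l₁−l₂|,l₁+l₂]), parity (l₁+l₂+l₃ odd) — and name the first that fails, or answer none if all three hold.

none

azimuthal sum: -2 + 4 − 2 = 0  ✓
3 ≤ 5 ≤ 7 (triangle on l)  ✓
L = 2 + 5 + 5 = 12 (even)  ✓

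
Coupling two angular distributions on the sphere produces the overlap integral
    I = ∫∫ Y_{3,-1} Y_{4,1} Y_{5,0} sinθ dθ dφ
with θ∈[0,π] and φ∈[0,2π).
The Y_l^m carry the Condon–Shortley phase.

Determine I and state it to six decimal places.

-0.009577

m-sum 0 ✓  L=12 even ✓  1≤5≤7 ✓
Π(2lᵢ+1) = 7×9×11 = 693
triangle coeff Δ(3,4,5) = 1/180180
Σ_t [0,2]: t=0:+1/576 t=1:−1/144 t=2:+1/576 = -1/288
(3j)²=20/1001 [(3 4 5; 0 0 0)], sign=+1
Σ_t [0,2]: t=0:+1/5760 t=1:−1/288 t=2:+1/288 = 1/5760
(3j)²=1/12012 [(3 4 5; -1 1 0)], sign=-1
⇒ 4πI² = 15/13013
I = (-1)√(15/13013/(4π)) = -0.00957750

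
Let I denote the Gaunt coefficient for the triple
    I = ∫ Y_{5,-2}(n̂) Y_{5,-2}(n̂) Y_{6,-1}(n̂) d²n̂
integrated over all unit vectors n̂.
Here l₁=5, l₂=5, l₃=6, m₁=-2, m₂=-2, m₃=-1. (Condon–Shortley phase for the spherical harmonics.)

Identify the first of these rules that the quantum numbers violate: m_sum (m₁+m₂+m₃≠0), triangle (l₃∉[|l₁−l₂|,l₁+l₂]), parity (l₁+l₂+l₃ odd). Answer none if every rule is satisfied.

m_sum

m₁+m₂+m₃ = -2 − 2 − 1 = -5  ✗
triangle: |5−5|=0 ≤ l₃=6 ≤ 5+5=10
parity: l₁+l₂+l₃ = 16 is even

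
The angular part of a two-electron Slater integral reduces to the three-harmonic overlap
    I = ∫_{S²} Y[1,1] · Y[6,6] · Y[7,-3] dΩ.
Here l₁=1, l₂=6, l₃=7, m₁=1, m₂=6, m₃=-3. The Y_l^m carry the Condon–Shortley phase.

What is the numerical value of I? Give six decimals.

0.000000

1 + 6 − 3 = 4 ≠ 0: azimuthal integral kills it; I = 0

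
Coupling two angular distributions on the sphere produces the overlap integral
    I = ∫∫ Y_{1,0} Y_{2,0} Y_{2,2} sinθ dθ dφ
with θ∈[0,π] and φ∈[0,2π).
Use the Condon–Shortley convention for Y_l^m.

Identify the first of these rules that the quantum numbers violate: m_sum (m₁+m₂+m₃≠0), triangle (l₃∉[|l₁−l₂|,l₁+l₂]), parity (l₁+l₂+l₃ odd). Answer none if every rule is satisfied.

m_sum

m₁+m₂+m₃ = 0 + 0 + 2 = 2  ✗
triangle: |1−2|=1 ≤ l₃=2 ≤ 1+2=3
parity: l₁+l₂+l₃ = 5 is odd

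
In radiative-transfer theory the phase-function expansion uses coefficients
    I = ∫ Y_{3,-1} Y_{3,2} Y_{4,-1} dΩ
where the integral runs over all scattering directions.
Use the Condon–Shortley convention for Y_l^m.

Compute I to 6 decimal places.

0.145070

Rules hold: Σm=0, L=10 even, 0≤4≤6.
N = 7·7·9 = 441
Δ = 2!·4!·4!/11! = 1/34650
Racah Σ t=0..2: t=0:+1/72 t=1:−1/16 t=2:+1/72 = -5/144
⇒ 3j(3 3 4; 0 0 0)² = 2/77, sgn -1
Racah Σ t=1..2: t=1:−1/144 t=2:+1/48 = 1/72
⇒ 3j(3 3 4; -1 2 -1)² = 16/693, sgn -1
4πI² = N·(3j₀)²·(3jₘ)² = 32/121
I = +1·√(0.264463/4π) = 0.14506992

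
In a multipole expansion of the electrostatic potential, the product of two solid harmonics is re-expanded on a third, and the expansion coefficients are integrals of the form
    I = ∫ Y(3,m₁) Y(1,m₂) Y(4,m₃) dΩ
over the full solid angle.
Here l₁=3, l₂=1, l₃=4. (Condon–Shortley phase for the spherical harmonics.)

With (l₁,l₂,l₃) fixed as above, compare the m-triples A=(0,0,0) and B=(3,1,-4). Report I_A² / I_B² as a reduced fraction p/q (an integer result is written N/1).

4/7

Same 3,1,4: normalisation and zero-m 3j drop out of the ratio.
A: Δ: 0! 6! 2! / 9! → 1/252; sum: t=0:+1/36 = 1/36; 3j²(3 1 4; 0 0 0) = Δ·Π!·Σ² = 4/63  (sign +1)
B: Δ: 0! 6! 2! / 9! → 1/252; sum: t=0:+1/1440 = 1/1440; 3j²(3 1 4; 3 1 -4) = Δ·Π!·Σ² = 1/9  (sign +1)
I_A²/I_B² = (4/63)/(1/9) = 4/7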